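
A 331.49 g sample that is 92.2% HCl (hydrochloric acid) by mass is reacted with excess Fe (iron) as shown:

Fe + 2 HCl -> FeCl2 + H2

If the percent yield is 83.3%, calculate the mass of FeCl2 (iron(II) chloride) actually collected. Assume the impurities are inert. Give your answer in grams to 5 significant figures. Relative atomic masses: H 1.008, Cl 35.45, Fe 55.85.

442.56 g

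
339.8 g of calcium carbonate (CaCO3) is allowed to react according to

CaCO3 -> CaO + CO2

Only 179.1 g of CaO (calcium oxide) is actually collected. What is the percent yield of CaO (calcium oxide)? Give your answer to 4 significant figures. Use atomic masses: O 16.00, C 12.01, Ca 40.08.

94.07 %

M(CaCO3) = 40.08 + 12.01 + 3(16.00) = 100.09 g/mol.
M(CaO) = 40.08 + 16.00 = 56.08 g/mol.
n(CaCO3) = 339.80 g / 100.09 g/mol = 3.3949 mol.
From the equation the CaCO3:CaO mole ratio is 1:1, so n(CaO) = 3.3949 × 1/1 = 3.3949 mol.
Mass of CaO = 3.3949 mol × 56.08 g/mol = 190.39 g.
This is the theoretical yield. Percent yield = 179.1 g / 190.39 g × 100% = 94.071%.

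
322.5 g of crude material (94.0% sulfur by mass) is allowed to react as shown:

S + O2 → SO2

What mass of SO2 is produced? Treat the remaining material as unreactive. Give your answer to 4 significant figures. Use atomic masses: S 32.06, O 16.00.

605.7 g

Mass of pure S = 322.5 g × 0.940 = 303.15 g.
M(S) = 32.06 g/mol.
M(SO2) = 32.06 + 2(16.00) = 64.06 g/mol.
n(S) = 303.15 g / 32.06 g/mol = 9.4557 mol.
From the equation the S:SO2 mole ratio is 1:1, so n(SO2) = 9.4557 × 1/1 = 9.4557 mol.
Mass of SO2 = 9.4557 mol × 64.06 g/mol = 605.73 g.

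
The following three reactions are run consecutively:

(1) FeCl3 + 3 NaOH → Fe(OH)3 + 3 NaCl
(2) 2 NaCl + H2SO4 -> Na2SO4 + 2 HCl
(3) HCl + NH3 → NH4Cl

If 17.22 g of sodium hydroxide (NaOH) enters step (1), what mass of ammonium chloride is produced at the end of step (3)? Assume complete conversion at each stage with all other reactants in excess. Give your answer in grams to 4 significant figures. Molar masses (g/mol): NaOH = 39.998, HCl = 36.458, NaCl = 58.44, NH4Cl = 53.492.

n(NaOH) = 17.22 / 39.998 = 0.43052 mol.
Reaction (1): NaOH→NaCl ratio 3:3 ⇒ n(NaCl) = 0.43052 mol.
Reaction (2): NaCl→HCl ratio 2:2 ⇒ n(HCl) = 0.43052 mol.
Reaction (3): HCl→NH4Cl ratio 1:1 ⇒ n(NH4Cl) = 0.43052 mol.
Mass of NH4Cl = 0.43052 × 53.492 = 23.029 g.

23.03 g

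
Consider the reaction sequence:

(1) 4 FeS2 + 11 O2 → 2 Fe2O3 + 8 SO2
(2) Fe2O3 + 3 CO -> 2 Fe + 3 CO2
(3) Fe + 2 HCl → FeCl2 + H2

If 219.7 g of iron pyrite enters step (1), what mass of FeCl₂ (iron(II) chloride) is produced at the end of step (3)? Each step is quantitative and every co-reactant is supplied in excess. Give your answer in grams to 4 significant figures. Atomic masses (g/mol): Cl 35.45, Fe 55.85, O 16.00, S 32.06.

M(FeS2) = 55.85 + 2(32.06) = 119.97 g/mol.
M(FeCl2) = 55.85 + 2(35.45) = 126.75 g/mol.
n(FeS2) = 219.7 / 119.97 = 1.8313 mol.
Reaction (1): FeS2→Fe2O3 ratio 4:2 ⇒ n(Fe2O3) = 0.91565 mol.
Reaction (2): Fe2O3→Fe ratio 1:2 ⇒ n(Fe) = 1.8313 mol.
Reaction (3): Fe→FeCl2 ratio 1:1 ⇒ n(FeCl2) = 1.8313 mol.
Mass of FeCl2 = 1.8313 × 126.75 = 232.12 g.

232.1 g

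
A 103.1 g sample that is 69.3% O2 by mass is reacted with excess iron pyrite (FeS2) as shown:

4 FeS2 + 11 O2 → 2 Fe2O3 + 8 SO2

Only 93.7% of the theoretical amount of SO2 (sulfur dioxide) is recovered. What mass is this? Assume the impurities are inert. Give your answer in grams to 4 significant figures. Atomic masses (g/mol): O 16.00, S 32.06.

97.47 g

Pure O2 available = 103.1 g × 0.693 = 71.448 g.
M(O2) = 2(16.00) = 32.00 g/mol.
M(SO2) = 32.06 + 2(16.00) = 64.06 g/mol.
n(O2) = 71.448 g / 32.00 g/mol = 2.2328 mol.
From the equation the O2:SO2 mole ratio is 11:8, so n(SO2) = 2.2328 × 8/11 = 1.6238 mol.
Mass of SO2 = 1.6238 mol × 64.06 g/mol = 104.02 g.
Actual mass collected = 104.02 g × 0.937 = 97.469 g.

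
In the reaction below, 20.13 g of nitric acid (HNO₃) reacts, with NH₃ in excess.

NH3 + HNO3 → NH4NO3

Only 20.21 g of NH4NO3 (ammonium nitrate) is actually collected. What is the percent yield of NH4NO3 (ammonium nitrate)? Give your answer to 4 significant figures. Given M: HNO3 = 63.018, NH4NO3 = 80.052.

79.03 %

n(HNO3) = 20.130 g / 63.018 g/mol = 0.31943 mol.
From the equation the HNO3:NH4NO3 mole ratio is 1:1, so n(NH4NO3) = 0.31943 × 1/1 = 0.31943 mol.
Mass of NH4NO3 = 0.31943 mol × 80.052 g/mol = 25.571 g.
This is the theoretical yield. Percent yield = 20.21 g / 25.571 g × 100% = 79.034%.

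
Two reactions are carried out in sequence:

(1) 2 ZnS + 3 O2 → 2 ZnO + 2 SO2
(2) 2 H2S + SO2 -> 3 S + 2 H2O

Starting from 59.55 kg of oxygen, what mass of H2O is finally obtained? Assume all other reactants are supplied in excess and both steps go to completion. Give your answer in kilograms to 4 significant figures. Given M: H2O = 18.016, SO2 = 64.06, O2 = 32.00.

59.55 kg = 59550 g.
n(O2) = 59550 / 32.00 = 1860.9 mol.
Step 1 gives a 3:2 ratio of O2 to SO2, so n(SO2) = 1240.6 mol.
In step 2 the SO2:H2O ratio is 1:2, so n(H2O) = 2481.2 mol.
Mass of H2O = 2481.2 × 18.016 = 44702 g = 44.70 kg.

44.70 kg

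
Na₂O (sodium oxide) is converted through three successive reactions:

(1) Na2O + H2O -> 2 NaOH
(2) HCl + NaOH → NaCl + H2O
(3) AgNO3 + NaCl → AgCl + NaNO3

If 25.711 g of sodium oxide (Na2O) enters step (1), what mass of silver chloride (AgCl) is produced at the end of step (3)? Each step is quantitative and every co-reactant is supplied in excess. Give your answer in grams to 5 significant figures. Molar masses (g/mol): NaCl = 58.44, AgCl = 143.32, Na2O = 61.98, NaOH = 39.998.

n(Na2O) = 25.711 / 61.98 = 0.414827 mol.
Reaction (1): Na2O→NaOH ratio 1:2 ⇒ n(NaOH) = 0.829655 mol.
Reaction (2): NaOH→NaCl ratio 1:1 ⇒ n(NaCl) = 0.829655 mol.
Reaction (3): NaCl→AgCl ratio 1:1 ⇒ n(AgCl) = 0.829655 mol.
Mass of AgCl = 0.829655 × 143.32 = 118.906 g.

118.91 g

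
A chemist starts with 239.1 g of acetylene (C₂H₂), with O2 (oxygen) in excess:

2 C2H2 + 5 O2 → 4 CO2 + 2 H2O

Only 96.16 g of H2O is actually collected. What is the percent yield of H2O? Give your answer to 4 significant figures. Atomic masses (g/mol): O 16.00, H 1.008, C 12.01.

M(C2H2) = 2(12.01) + 2(1.008) = 26.036 g/mol.
M(H2O) = 2(1.008) + 16.00 = 18.016 g/mol.
n(C2H2) = 239.10 g / 26.036 g/mol = 9.1834 mol.
From the equation the C2H2:H2O mole ratio is 2:2, so n(H2O) = 9.1834 × 2/2 = 9.1834 mol.
Mass of H2O = 9.1834 mol × 18.016 g/mol = 165.45 g.
This is the theoretical yield. Percent yield = 96.16 g / 165.45 g × 100% = 58.121%.

58.12 %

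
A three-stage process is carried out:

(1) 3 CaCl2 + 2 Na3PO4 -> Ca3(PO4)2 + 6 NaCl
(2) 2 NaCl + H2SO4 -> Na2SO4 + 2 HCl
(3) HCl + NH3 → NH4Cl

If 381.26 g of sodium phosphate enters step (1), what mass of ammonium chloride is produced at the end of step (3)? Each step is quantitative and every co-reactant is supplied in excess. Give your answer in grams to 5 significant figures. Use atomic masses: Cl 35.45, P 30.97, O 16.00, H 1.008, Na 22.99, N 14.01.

M(Na3PO4) = 3(22.99) + 30.97 + 4(16.00) = 163.94 g/mol.
M(NH4Cl) = 14.01 + 4(1.008) + 35.45 = 53.492 g/mol.
n(Na3PO4) = 381.26 / 163.94 = 2.32561 mol.
Reaction (1): Na3PO4→NaCl ratio 2:6 ⇒ n(NaCl) = 6.97682 mol.
Reaction (2): NaCl→HCl ratio 2:2 ⇒ n(HCl) = 6.97682 mol.
Reaction (3): HCl→NH4Cl ratio 1:1 ⇒ n(NH4Cl) = 6.97682 mol.
Mass of NH4Cl = 6.97682 × 53.492 = 373.204 g.

373.20 g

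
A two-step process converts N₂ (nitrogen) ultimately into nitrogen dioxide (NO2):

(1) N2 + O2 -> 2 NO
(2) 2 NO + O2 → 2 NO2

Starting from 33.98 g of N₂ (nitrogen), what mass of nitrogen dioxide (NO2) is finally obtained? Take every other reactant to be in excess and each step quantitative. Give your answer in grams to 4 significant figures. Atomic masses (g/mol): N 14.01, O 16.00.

111.6 g

M(N2) = 2(14.01) = 28.02 g/mol.
M(NO2) = 14.01 + 2(16.00) = 46.01 g/mol.
n(N2) = 33.980 / 28.02 = 1.2127 mol.
Step 1 gives a 1:2 ratio of N2 to NO, so n(NO) = 2.4254 mol.
In step 2 the NO:NO2 ratio is 2:2, so n(NO2) = 2.4254 mol.
Mass of NO2 = 2.4254 × 46.01 = 111.59 g.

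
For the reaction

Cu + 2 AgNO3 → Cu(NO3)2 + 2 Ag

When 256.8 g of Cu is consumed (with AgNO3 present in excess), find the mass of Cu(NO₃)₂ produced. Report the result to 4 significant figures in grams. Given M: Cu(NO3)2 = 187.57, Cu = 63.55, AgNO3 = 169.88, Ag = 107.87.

758.0 g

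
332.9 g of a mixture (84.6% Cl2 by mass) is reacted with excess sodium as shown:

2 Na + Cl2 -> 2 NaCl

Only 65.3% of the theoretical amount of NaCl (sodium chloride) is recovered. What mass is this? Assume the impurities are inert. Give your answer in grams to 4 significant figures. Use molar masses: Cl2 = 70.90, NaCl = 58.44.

303.2 g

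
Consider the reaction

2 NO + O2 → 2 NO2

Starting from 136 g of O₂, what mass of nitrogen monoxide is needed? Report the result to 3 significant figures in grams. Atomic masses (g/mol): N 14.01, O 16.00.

M(O2) = 2(16.00) = 32.00 g/mol.
M(NO) = 14.01 + 16.00 = 30.01 g/mol.
n(O2) = 136.0 g / 32.00 g/mol = 4.250 mol.
From the equation the O2:NO mole ratio is 1:2, so n(NO) = 4.250 × 2/1 = 8.500 mol.
Mass of NO = 8.500 mol × 30.01 g/mol = 255.1 g.

255 g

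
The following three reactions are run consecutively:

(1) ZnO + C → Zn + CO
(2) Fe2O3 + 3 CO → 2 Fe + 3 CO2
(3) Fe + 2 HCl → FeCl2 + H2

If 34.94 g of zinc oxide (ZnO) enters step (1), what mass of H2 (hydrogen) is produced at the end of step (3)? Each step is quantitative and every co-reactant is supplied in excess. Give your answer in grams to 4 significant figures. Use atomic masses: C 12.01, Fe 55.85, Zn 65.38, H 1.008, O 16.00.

M(ZnO) = 65.38 + 16.00 = 81.38 g/mol.
M(H2) = 2(1.008) = 2.016 g/mol.
n(ZnO) = 34.94 / 81.38 = 0.42934 mol.
Reaction (1): ZnO→CO ratio 1:1 ⇒ n(CO) = 0.42934 mol.
Reaction (2): CO→Fe ratio 3:2 ⇒ n(Fe) = 0.28623 mol.
Reaction (3): Fe→H2 ratio 1:1 ⇒ n(H2) = 0.28623 mol.
Mass of H2 = 0.28623 × 2.016 = 0.57704 g.

0.5770 g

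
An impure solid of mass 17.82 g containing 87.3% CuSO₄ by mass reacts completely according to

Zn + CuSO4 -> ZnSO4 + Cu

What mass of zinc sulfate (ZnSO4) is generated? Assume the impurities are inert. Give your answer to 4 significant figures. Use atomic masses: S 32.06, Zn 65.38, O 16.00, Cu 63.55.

15.74 g

Mass of pure CuSO4 = 17.82 g × 0.873 = 15.557 g.
M(CuSO4) = 63.55 + 32.06 + 4(16.00) = 159.61 g/mol.
M(ZnSO4) = 65.38 + 32.06 + 4(16.00) = 161.44 g/mol.
n(CuSO4) = 15.557 g / 159.61 g/mol = 0.097468 mol.
From the equation the CuSO4:ZnSO4 mole ratio is 1:1, so n(ZnSO4) = 0.097468 × 1/1 = 0.097468 mol.
Mass of ZnSO4 = 0.097468 mol × 161.44 g/mol = 15.735 g.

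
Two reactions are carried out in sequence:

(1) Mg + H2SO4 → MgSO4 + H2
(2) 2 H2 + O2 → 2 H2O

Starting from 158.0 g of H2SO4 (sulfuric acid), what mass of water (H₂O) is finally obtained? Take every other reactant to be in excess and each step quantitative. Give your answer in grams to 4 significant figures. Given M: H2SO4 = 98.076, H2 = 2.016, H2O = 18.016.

n(H2SO4) = 158.00 / 98.076 = 1.6110 mol.
Step 1 gives a 1:1 ratio of H2SO4 to H2, so n(H2) = 1.6110 mol.
In step 2 the H2:H2O ratio is 2:2, so n(H2O) = 1.6110 mol.
Mass of H2O = 1.6110 × 18.016 = 29.024 g.

29.02 g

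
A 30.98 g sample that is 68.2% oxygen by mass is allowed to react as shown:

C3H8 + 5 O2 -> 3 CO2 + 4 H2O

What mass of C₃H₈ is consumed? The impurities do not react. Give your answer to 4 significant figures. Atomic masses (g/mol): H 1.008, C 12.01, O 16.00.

Mass of pure O2 = 30.98 g × 0.682 = 21.128 g.
M(O2) = 2(16.00) = 32.00 g/mol.
M(C3H8) = 3(12.01) + 8(1.008) = 44.094 g/mol.
n(O2) = 21.128 g / 32.00 g/mol = 0.66026 mol.
From the equation the O2:C3H8 mole ratio is 5:1, so n(C3H8) = 0.66026 × 1/5 = 0.13205 mol.
Mass of C3H8 = 0.13205 mol × 44.094 g/mol = 5.8227 g.

5.823 g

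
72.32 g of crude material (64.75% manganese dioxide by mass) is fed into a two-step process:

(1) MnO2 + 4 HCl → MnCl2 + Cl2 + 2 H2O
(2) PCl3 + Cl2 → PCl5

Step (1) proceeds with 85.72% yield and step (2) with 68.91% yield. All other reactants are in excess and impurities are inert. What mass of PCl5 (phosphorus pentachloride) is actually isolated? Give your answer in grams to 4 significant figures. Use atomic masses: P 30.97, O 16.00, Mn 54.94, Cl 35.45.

66.25 g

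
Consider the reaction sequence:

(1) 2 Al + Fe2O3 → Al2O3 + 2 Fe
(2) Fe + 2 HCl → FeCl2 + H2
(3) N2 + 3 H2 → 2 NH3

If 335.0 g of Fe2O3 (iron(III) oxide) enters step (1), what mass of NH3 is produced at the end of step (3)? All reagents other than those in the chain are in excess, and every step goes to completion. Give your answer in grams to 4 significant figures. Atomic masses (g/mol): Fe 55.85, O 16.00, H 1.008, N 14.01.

M(Fe2O3) = 2(55.85) + 3(16.00) = 159.70 g/mol.
M(NH3) = 14.01 + 3(1.008) = 17.034 g/mol.
n(Fe2O3) = 335.0 / 159.70 = 2.0977 mol.
Reaction (1): Fe2O3→Fe ratio 1:2 ⇒ n(Fe) = 4.1954 mol.
Reaction (2): Fe→H2 ratio 1:1 ⇒ n(H2) = 4.1954 mol.
Reaction (3): H2→NH3 ratio 3:2 ⇒ n(NH3) = 2.7969 mol.
Mass of NH3 = 2.7969 × 17.034 = 47.643 g.

47.64 g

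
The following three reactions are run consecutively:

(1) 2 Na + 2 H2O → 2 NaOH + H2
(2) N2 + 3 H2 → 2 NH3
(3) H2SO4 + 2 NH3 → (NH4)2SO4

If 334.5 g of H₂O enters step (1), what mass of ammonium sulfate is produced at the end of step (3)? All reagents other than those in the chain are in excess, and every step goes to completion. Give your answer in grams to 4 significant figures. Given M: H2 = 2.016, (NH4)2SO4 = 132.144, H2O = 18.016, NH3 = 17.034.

408.9 g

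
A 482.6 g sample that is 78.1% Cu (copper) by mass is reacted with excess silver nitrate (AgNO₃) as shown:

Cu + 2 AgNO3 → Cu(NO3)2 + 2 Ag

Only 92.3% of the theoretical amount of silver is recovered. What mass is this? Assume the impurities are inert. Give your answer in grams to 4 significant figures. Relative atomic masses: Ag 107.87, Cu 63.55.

1181 g

Pure Cu available = 482.6 g × 0.781 = 376.91 g.
M(Cu) = 63.55 g/mol.
M(Ag) = 107.87 g/mol.
n(Cu) = 376.91 g / 63.55 g/mol = 5.9309 mol.
From the equation the Cu:Ag mole ratio is 1:2, so n(Ag) = 5.9309 × 2/1 = 11.862 mol.
Mass of Ag = 11.862 mol × 107.87 g/mol = 1279.5 g.
Actual mass collected = 1279.5 g × 0.923 = 1181.0 g.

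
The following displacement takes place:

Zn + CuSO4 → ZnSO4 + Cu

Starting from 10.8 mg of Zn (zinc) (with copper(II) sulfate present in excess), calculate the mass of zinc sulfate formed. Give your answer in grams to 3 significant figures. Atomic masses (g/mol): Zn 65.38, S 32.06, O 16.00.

M(Zn) = 65.38 g/mol.
M(ZnSO4) = 65.38 + 32.06 + 4(16.00) = 161.44 g/mol.
Convert: 10.8 mg = 0.01080 g.
n(Zn) = 0.01080 g / 65.38 g/mol = 0.0001652 mol.
From the equation the Zn:ZnSO4 mole ratio is 1:1, so n(ZnSO4) = 0.0001652 × 1/1 = 0.0001652 mol.
Mass of ZnSO4 = 0.0001652 mol × 161.44 g/mol = 0.02667 g.

0.0267 g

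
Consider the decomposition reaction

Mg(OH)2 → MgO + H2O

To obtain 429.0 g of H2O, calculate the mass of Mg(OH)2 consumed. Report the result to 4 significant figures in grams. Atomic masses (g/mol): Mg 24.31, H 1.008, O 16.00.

1389 g

M(H2O) = 2(1.008) + 16.00 = 18.016 g/mol.
M(Mg(OH)2) = 24.31 + 2(16.00) + 2(1.008) = 58.326 g/mol.
n(H2O) = 429.00 g / 18.016 g/mol = 23.812 mol.
From the equation the H2O:Mg(OH)2 mole ratio is 1:1, so n(Mg(OH)2) = 23.812 × 1/1 = 23.812 mol.
Mass of Mg(OH)2 = 23.812 mol × 58.326 g/mol = 1388.9 g.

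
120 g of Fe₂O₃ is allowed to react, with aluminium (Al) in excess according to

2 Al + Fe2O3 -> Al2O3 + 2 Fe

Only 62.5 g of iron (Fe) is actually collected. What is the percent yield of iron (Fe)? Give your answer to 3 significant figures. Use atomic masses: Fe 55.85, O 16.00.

M(Fe2O3) = 2(55.85) + 3(16.00) = 159.70 g/mol.
M(Fe) = 55.85 g/mol.
n(Fe2O3) = 120.0 g / 159.70 g/mol = 0.7514 mol.
From the equation the Fe2O3:Fe mole ratio is 1:2, so n(Fe) = 0.7514 × 2/1 = 1.503 mol.
Mass of Fe = 1.503 mol × 55.85 g/mol = 83.93 g.
This is the theoretical yield. Percent yield = 62.5 g / 83.93 g × 100% = 74.46%.

74.5 %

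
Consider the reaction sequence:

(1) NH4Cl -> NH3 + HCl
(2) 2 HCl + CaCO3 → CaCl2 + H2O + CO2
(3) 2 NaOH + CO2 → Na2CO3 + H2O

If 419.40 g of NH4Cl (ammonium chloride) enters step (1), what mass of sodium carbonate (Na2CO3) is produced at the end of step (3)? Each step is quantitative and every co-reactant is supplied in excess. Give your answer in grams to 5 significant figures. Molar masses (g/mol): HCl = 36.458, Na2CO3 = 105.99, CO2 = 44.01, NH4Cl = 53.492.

n(NH4Cl) = 419.40 / 53.492 = 7.84042 mol.
Reaction (1): NH4Cl→HCl ratio 1:1 ⇒ n(HCl) = 7.84042 mol.
Reaction (2): HCl→CO2 ratio 2:1 ⇒ n(CO2) = 3.92021 mol.
Reaction (3): CO2→Na2CO3 ratio 1:1 ⇒ n(Na2CO3) = 3.92021 mol.
Mass of Na2CO3 = 3.92021 × 105.99 = 415.503 g.

415.50 g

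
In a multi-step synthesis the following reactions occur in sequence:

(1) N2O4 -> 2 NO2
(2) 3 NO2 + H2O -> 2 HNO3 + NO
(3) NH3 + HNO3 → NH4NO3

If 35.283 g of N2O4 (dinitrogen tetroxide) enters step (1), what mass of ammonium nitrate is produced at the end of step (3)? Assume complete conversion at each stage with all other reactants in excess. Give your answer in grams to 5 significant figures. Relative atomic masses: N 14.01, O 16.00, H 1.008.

M(N2O4) = 2(14.01) + 4(16.00) = 92.02 g/mol.
M(NH4NO3) = 2(14.01) + 4(1.008) + 3(16.00) = 80.052 g/mol.
n(N2O4) = 35.283 / 92.02 = 0.383428 mol.
Reaction (1): N2O4→NO2 ratio 1:2 ⇒ n(NO2) = 0.766855 mol.
Reaction (2): NO2→HNO3 ratio 3:2 ⇒ n(HNO3) = 0.511237 mol.
Reaction (3): HNO3→NH4NO3 ratio 1:1 ⇒ n(NH4NO3) = 0.511237 mol.
Mass of NH4NO3 = 0.511237 × 80.052 = 40.9255 g.

40.926 g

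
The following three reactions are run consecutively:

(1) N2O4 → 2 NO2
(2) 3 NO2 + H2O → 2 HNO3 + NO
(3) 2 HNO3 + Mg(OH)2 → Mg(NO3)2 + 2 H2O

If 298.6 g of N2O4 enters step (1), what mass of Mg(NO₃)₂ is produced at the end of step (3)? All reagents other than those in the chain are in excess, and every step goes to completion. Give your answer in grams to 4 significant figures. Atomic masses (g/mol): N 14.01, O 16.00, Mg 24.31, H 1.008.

320.9 g

M(N2O4) = 2(14.01) + 4(16.00) = 92.02 g/mol.
M(Mg(NO3)2) = 24.31 + 2(14.01) + 6(16.00) = 148.33 g/mol.
n(N2O4) = 298.6 / 92.02 = 3.2449 mol.
Reaction (1): N2O4→NO2 ratio 1:2 ⇒ n(NO2) = 6.4899 mol.
Reaction (2): NO2→HNO3 ratio 3:2 ⇒ n(HNO3) = 4.3266 mol.
Reaction (3): HNO3→Mg(NO3)2 ratio 2:1 ⇒ n(Mg(NO3)2) = 2.1633 mol.
Mass of Mg(NO3)2 = 2.1633 × 148.33 = 320.88 g.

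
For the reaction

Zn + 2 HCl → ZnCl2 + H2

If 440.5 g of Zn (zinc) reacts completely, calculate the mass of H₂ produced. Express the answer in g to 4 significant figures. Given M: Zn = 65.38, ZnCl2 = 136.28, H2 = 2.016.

13.58 g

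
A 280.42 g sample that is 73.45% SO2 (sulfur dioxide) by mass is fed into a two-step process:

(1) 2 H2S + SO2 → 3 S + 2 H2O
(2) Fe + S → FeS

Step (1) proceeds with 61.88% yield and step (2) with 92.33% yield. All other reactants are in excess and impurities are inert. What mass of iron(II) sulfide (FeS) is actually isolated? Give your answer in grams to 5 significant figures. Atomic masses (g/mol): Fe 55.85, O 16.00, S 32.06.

Pure SO2 = 280.42 × 0.7345 = 205.968 g.
M(SO2) = 32.06 + 2(16.00) = 64.06 g/mol.
M(FeS) = 55.85 + 32.06 = 87.91 g/mol.
n(SO2) = 205.968 / 64.06 = 3.21524 mol.
Step 1 (SO2:S = 1:3): theoretical n(S) = 9.64573 mol; at 61.88% yield, n(S) = 5.96878 mol.
Step 2 (S:FeS = 1:1): theoretical n(FeS) = 5.96878 mol, so theoretical mass = 5.96878 × 87.91 = 524.715 g.
At 92.33% yield, actual mass of FeS = 524.715 × 0.9233 = 484.470 g.

484.47 g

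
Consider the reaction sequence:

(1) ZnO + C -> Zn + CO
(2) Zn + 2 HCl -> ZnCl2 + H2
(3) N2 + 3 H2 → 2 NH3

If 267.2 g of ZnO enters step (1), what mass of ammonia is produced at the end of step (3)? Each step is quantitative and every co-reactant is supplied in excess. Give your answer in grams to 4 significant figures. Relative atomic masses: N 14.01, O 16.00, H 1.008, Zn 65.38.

37.29 g

M(ZnO) = 65.38 + 16.00 = 81.38 g/mol.
M(NH3) = 14.01 + 3(1.008) = 17.034 g/mol.
n(ZnO) = 267.2 / 81.38 = 3.2834 mol.
Reaction (1): ZnO→Zn ratio 1:1 ⇒ n(Zn) = 3.2834 mol.
Reaction (2): Zn→H2 ratio 1:1 ⇒ n(H2) = 3.2834 mol.
Reaction (3): H2→NH3 ratio 3:2 ⇒ n(NH3) = 2.1889 mol.
Mass of NH3 = 2.1889 × 17.034 = 37.286 g.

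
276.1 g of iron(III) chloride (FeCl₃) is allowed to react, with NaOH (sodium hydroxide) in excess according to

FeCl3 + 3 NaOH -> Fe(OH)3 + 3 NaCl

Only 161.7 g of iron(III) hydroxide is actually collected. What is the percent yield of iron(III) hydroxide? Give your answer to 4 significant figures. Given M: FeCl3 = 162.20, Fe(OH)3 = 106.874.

n(FeCl3) = 276.10 g / 162.20 g/mol = 1.7022 mol.
From the equation the FeCl3:Fe(OH)3 mole ratio is 1:1, so n(Fe(OH)3) = 1.7022 × 1/1 = 1.7022 mol.
Mass of Fe(OH)3 = 1.7022 mol × 106.874 g/mol = 181.92 g.
This is the theoretical yield. Percent yield = 161.7 g / 181.92 g × 100% = 88.884%.

88.88 %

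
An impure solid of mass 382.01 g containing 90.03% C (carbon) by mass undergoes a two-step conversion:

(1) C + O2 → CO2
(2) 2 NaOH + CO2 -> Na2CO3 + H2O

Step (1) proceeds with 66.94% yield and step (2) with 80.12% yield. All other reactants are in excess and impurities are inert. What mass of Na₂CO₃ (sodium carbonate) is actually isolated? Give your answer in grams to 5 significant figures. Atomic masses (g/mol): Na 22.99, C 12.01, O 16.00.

Pure C = 382.01 × 0.9003 = 343.924 g.
M(C) = 12.01 g/mol.
M(Na2CO3) = 2(22.99) + 12.01 + 3(16.00) = 105.99 g/mol.
n(C) = 343.924 / 12.01 = 28.6364 mol.
Step 1 (C:CO2 = 1:1): theoretical n(CO2) = 28.6364 mol; at 66.94% yield, n(CO2) = 19.1692 mol.
Step 2 (CO2:Na2CO3 = 1:1): theoretical n(Na2CO3) = 19.1692 mol, so theoretical mass = 19.1692 × 105.99 = 2031.75 g.
At 80.12% yield, actual mass of Na2CO3 = 2031.75 × 0.8012 = 1627.84 g.

1627.8 g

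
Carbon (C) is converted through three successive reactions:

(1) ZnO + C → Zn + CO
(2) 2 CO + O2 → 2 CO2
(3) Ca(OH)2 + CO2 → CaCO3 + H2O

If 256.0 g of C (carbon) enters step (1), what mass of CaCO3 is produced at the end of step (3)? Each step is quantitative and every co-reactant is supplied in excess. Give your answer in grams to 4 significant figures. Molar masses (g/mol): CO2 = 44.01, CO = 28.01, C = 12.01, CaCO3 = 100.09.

n(C) = 256.0 / 12.01 = 21.316 mol.
Reaction (1): C→CO ratio 1:1 ⇒ n(CO) = 21.316 mol.
Reaction (2): CO→CO2 ratio 2:2 ⇒ n(CO2) = 21.316 mol.
Reaction (3): CO2→CaCO3 ratio 1:1 ⇒ n(CaCO3) = 21.316 mol.
Mass of CaCO3 = 21.316 × 100.09 = 2133.5 g.

2133 g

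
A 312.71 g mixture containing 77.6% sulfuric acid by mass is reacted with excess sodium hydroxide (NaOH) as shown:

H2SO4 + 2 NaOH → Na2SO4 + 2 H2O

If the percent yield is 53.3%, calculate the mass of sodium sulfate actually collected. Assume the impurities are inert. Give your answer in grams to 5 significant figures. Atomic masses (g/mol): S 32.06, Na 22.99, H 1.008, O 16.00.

Pure H2SO4 available = 312.71 g × 0.776 = 242.663 g.
M(H2SO4) = 2(1.008) + 32.06 + 4(16.00) = 98.076 g/mol.
M(Na2SO4) = 2(22.99) + 32.06 + 4(16.00) = 142.04 g/mol.
n(H2SO4) = 242.663 g / 98.076 g/mol = 2.47423 mol.
From the equation the H2SO4:Na2SO4 mole ratio is 1:1, so n(Na2SO4) = 2.47423 × 1/1 = 2.47423 mol.
Mass of Na2SO4 = 2.47423 mol × 142.04 g/mol = 351.440 g.
Actual mass collected = 351.440 g × 0.533 = 187.318 g.

187.32 g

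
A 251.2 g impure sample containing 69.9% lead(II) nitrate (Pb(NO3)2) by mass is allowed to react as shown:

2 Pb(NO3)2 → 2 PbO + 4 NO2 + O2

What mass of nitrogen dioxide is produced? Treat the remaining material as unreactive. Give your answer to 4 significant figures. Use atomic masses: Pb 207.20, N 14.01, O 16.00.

Mass of pure Pb(NO3)2 = 251.2 g × 0.699 = 175.59 g.
M(Pb(NO3)2) = 207.20 + 2(14.01) + 6(16.00) = 331.22 g/mol.
M(NO2) = 14.01 + 2(16.00) = 46.01 g/mol.
n(Pb(NO3)2) = 175.59 g / 331.22 g/mol = 0.53013 mol.
From the equation the Pb(NO3)2:NO2 mole ratio is 2:4, so n(NO2) = 0.53013 × 4/2 = 1.0603 mol.
Mass of NO2 = 1.0603 mol × 46.01 g/mol = 48.782 g.

48.78 g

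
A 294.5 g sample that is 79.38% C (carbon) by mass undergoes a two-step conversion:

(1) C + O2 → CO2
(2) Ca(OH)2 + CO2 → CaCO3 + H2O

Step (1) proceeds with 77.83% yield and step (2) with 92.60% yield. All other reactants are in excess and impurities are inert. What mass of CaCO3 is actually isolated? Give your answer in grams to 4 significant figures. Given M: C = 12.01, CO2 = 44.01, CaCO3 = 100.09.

1404 g

Pure C = 294.5 × 0.7938 = 233.77 g.
n(C) = 233.77 / 12.01 = 19.465 mol.
Step 1 (C:CO2 = 1:1): theoretical n(CO2) = 19.465 mol; at 77.83% yield, n(CO2) = 15.150 mol.
Step 2 (CO2:CaCO3 = 1:1): theoretical n(CaCO3) = 15.150 mol, so theoretical mass = 15.150 × 100.09 = 1516.3 g.
At 92.60% yield, actual mass of CaCO3 = 1516.3 × 0.9260 = 1404.1 g.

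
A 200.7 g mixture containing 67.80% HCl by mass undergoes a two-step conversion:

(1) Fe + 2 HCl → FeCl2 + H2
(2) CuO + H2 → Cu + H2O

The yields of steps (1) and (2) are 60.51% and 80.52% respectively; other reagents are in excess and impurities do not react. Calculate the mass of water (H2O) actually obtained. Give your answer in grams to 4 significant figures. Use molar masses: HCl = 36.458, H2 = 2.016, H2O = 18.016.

Pure HCl = 200.7 × 0.6780 = 136.07 g.
n(HCl) = 136.07 / 36.458 = 3.7324 mol.
Step 1 (HCl:H2 = 2:1): theoretical n(H2) = 1.8662 mol; at 60.51% yield, n(H2) = 1.1292 mol.
Step 2 (H2:H2O = 1:1): theoretical n(H2O) = 1.1292 mol, so theoretical mass = 1.1292 × 18.016 = 20.344 g.
At 80.52% yield, actual mass of H2O = 20.344 × 0.8052 = 16.381 g.

16.38 g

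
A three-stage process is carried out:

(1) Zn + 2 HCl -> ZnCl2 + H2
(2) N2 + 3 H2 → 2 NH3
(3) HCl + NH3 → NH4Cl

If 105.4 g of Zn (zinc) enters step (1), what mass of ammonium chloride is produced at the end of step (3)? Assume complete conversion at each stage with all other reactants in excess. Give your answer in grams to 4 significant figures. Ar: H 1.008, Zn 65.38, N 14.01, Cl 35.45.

M(Zn) = 65.38 g/mol.
M(NH4Cl) = 14.01 + 4(1.008) + 35.45 = 53.492 g/mol.
n(Zn) = 105.4 / 65.38 = 1.6121 mol.
Reaction (1): Zn→H2 ratio 1:1 ⇒ n(H2) = 1.6121 mol.
Reaction (2): H2→NH3 ratio 3:2 ⇒ n(NH3) = 1.0747 mol.
Reaction (3): NH3→NH4Cl ratio 1:1 ⇒ n(NH4Cl) = 1.0747 mol.
Mass of NH4Cl = 1.0747 × 53.492 = 57.490 g.

57.49 g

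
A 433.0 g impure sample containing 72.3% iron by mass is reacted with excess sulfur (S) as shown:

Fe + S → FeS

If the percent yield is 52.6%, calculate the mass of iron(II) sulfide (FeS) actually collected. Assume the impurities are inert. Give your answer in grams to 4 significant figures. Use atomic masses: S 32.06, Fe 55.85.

259.2 g

Pure Fe available = 433.0 g × 0.723 = 313.06 g.
M(Fe) = 55.85 g/mol.
M(FeS) = 55.85 + 32.06 = 87.91 g/mol.
n(Fe) = 313.06 g / 55.85 g/mol = 5.6054 mol.
From the equation the Fe:FeS mole ratio is 1:1, so n(FeS) = 5.6054 × 1/1 = 5.6054 mol.
Mass of FeS = 5.6054 mol × 87.91 g/mol = 492.77 g.
Actual mass collected = 492.77 g × 0.526 = 259.20 g.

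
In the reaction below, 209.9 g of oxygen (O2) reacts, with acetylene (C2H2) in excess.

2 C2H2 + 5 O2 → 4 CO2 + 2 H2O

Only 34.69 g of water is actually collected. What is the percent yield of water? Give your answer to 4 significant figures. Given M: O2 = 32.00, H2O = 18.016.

n(O2) = 209.90 g / 32.00 g/mol = 6.5594 mol.
From the equation the O2:H2O mole ratio is 5:2, so n(H2O) = 6.5594 × 2/5 = 2.6238 mol.
Mass of H2O = 2.6238 mol × 18.016 g/mol = 47.269 g.
This is the theoretical yield. Percent yield = 34.69 g / 47.269 g × 100% = 73.388%.

73.39 %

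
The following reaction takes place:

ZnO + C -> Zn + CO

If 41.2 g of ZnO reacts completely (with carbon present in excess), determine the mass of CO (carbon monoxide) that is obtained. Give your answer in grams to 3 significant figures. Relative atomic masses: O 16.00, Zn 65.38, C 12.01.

14.2 g

M(ZnO) = 65.38 + 16.00 = 81.38 g/mol.
M(CO) = 12.01 + 16.00 = 28.01 g/mol.
n(ZnO) = 41.20 g / 81.38 g/mol = 0.5063 mol.
From the equation the ZnO:CO mole ratio is 1:1, so n(CO) = 0.5063 × 1/1 = 0.5063 mol.
Mass of CO = 0.5063 mol × 28.01 g/mol = 14.18 g.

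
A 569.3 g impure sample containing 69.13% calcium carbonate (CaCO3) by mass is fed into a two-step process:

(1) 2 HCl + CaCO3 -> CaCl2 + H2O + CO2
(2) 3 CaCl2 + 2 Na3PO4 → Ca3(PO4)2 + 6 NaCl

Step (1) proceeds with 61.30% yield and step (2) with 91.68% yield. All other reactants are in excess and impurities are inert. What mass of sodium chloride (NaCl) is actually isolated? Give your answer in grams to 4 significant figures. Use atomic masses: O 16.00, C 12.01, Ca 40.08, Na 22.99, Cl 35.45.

258.3 g

Pure CaCO3 = 569.3 × 0.6913 = 393.56 g.
M(CaCO3) = 40.08 + 12.01 + 3(16.00) = 100.09 g/mol.
M(NaCl) = 22.99 + 35.45 = 58.44 g/mol.
n(CaCO3) = 393.56 / 100.09 = 3.9320 mol.
Step 1 (CaCO3:CaCl2 = 1:1): theoretical n(CaCl2) = 3.9320 mol; at 61.30% yield, n(CaCl2) = 2.4103 mol.
Step 2 (CaCl2:NaCl = 3:6): theoretical n(NaCl) = 4.8207 mol, so theoretical mass = 4.8207 × 58.44 = 281.72 g.
At 91.68% yield, actual mass of NaCl = 281.72 × 0.9168 = 258.28 g.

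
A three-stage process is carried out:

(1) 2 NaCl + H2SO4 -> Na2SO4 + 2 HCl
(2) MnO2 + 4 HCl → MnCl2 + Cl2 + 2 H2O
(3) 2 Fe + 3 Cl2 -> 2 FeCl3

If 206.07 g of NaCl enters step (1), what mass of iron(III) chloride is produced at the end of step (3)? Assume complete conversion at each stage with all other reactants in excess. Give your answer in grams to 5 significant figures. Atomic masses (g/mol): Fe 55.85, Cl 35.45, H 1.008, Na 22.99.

M(NaCl) = 22.99 + 35.45 = 58.44 g/mol.
M(FeCl3) = 55.85 + 3(35.45) = 162.20 g/mol.
n(NaCl) = 206.07 / 58.44 = 3.52618 mol.
Reaction (1): NaCl→HCl ratio 2:2 ⇒ n(HCl) = 3.52618 mol.
Reaction (2): HCl→Cl2 ratio 4:1 ⇒ n(Cl2) = 0.881545 mol.
Reaction (3): Cl2→FeCl3 ratio 3:2 ⇒ n(FeCl3) = 0.587697 mol.
Mass of FeCl3 = 0.587697 × 162.20 = 95.3244 g.

95.324 g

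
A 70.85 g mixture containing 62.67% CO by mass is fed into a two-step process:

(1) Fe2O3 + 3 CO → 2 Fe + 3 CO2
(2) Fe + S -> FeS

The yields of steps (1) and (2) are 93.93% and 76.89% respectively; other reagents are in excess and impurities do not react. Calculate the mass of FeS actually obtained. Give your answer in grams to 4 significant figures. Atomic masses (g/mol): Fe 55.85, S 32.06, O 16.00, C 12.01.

Pure CO = 70.85 × 0.6267 = 44.402 g.
M(CO) = 12.01 + 16.00 = 28.01 g/mol.
M(FeS) = 55.85 + 32.06 = 87.91 g/mol.
n(CO) = 44.402 / 28.01 = 1.5852 mol.
Step 1 (CO:Fe = 3:2): theoretical n(Fe) = 1.0568 mol; at 93.93% yield, n(Fe) = 0.99266 mol.
Step 2 (Fe:FeS = 1:1): theoretical n(FeS) = 0.99266 mol, so theoretical mass = 0.99266 × 87.91 = 87.265 g.
At 76.89% yield, actual mass of FeS = 87.265 × 0.7689 = 67.098 g.

67.10 g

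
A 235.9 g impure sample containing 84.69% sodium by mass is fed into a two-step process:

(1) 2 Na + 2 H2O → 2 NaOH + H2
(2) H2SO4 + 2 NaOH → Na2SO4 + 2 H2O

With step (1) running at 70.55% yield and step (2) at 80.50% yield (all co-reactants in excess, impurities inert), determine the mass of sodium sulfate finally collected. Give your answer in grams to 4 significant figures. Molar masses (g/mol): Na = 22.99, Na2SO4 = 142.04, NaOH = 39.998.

350.5 g

Pure Na = 235.9 × 0.8469 = 199.78 g.
n(Na) = 199.78 / 22.99 = 8.6900 mol.
Step 1 (Na:NaOH = 2:2): theoretical n(NaOH) = 8.6900 mol; at 70.55% yield, n(NaOH) = 6.1308 mol.
Step 2 (NaOH:Na2SO4 = 2:1): theoretical n(Na2SO4) = 3.0654 mol, so theoretical mass = 3.0654 × 142.04 = 435.41 g.
At 80.50% yield, actual mass of Na2SO4 = 435.41 × 0.8050 = 350.51 g.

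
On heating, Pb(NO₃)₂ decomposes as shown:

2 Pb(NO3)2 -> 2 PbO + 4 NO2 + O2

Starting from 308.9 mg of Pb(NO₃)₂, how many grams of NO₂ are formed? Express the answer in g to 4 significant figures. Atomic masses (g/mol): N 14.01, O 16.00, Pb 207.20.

0.08582 g

M(Pb(NO3)2) = 207.20 + 2(14.01) + 6(16.00) = 331.22 g/mol.
M(NO2) = 14.01 + 2(16.00) = 46.01 g/mol.
Convert: 308.9 mg = 0.30890 g.
n(Pb(NO3)2) = 0.30890 g / 331.22 g/mol = 0.00093261 mol.
From the equation the Pb(NO3)2:NO2 mole ratio is 2:4, so n(NO2) = 0.00093261 × 4/2 = 0.0018652 mol.
Mass of NO2 = 0.0018652 mol × 46.01 g/mol = 0.085819 g.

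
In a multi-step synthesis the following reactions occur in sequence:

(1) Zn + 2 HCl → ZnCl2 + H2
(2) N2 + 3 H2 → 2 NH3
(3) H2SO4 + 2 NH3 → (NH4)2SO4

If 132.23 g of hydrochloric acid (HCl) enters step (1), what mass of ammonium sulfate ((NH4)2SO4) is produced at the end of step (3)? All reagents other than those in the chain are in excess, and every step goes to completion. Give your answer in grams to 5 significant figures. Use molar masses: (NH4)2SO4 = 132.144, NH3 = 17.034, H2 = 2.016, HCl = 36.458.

n(HCl) = 132.23 / 36.458 = 3.62691 mol.
Reaction (1): HCl→H2 ratio 2:1 ⇒ n(H2) = 1.81346 mol.
Reaction (2): H2→NH3 ratio 3:2 ⇒ n(NH3) = 1.20897 mol.
Reaction (3): NH3→(NH4)2SO4 ratio 2:1 ⇒ n((NH4)2SO4) = 0.604486 mol.
Mass of (NH4)2SO4 = 0.604486 × 132.144 = 79.8791 g.

79.879 g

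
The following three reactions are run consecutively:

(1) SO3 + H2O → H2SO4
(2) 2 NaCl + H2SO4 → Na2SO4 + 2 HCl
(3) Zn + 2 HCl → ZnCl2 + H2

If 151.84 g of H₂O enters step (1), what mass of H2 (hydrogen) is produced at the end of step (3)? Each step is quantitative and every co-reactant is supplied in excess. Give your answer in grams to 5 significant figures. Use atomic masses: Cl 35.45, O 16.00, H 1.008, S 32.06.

M(H2O) = 2(1.008) + 16.00 = 18.016 g/mol.
M(H2) = 2(1.008) = 2.016 g/mol.
n(H2O) = 151.84 / 18.016 = 8.42806 mol.
Reaction (1): H2O→H2SO4 ratio 1:1 ⇒ n(H2SO4) = 8.42806 mol.
Reaction (2): H2SO4→HCl ratio 1:2 ⇒ n(HCl) = 16.8561 mol.
Reaction (3): HCl→H2 ratio 2:1 ⇒ n(H2) = 8.42806 mol.
Mass of H2 = 8.42806 × 2.016 = 16.9910 g.

16.991 g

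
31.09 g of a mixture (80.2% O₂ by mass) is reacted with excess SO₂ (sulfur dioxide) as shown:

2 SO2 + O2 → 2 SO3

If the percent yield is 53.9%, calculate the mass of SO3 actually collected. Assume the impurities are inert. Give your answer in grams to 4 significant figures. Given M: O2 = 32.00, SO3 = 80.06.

Pure O2 available = 31.09 g × 0.802 = 24.934 g.
n(O2) = 24.934 g / 32.00 g/mol = 0.77919 mol.
From the equation the O2:SO3 mole ratio is 1:2, so n(SO3) = 0.77919 × 2/1 = 1.5584 mol.
Mass of SO3 = 1.5584 mol × 80.06 g/mol = 124.76 g.
Actual mass collected = 124.76 g × 0.539 = 67.248 g.

67.25 g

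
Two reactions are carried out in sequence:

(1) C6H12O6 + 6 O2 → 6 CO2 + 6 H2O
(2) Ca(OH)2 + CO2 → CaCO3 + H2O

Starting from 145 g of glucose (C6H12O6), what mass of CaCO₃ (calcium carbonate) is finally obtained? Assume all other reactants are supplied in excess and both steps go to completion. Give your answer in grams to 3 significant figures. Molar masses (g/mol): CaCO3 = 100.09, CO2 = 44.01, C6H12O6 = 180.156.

n(C6H12O6) = 145.0 / 180.156 = 0.8049 mol.
Step 1 gives a 1:6 ratio of C6H12O6 to CO2, so n(CO2) = 4.829 mol.
In step 2 the CO2:CaCO3 ratio is 1:1, so n(CaCO3) = 4.829 mol.
Mass of CaCO3 = 4.829 × 100.09 = 483.3 g.

483 g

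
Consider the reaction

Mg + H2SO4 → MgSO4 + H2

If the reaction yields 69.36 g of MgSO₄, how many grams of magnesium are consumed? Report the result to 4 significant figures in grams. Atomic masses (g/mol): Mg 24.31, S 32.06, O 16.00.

14.01 g

M(MgSO4) = 24.31 + 32.06 + 4(16.00) = 120.37 g/mol.
M(Mg) = 24.31 g/mol.
n(MgSO4) = 69.360 g / 120.37 g/mol = 0.57622 mol.
From the equation the MgSO4:Mg mole ratio is 1:1, so n(Mg) = 0.57622 × 1/1 = 0.57622 mol.
Mass of Mg = 0.57622 mol × 24.31 g/mol = 14.008 g.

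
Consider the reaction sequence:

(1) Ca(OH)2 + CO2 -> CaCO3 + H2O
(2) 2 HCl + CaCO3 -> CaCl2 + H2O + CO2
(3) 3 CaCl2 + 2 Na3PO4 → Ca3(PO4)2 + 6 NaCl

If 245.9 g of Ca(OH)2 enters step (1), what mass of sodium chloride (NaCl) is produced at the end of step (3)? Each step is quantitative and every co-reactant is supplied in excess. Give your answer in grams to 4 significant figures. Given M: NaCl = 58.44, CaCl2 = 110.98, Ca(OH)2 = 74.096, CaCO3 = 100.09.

n(Ca(OH)2) = 245.9 / 74.096 = 3.3187 mol.
Reaction (1): Ca(OH)2→CaCO3 ratio 1:1 ⇒ n(CaCO3) = 3.3187 mol.
Reaction (2): CaCO3→CaCl2 ratio 1:1 ⇒ n(CaCl2) = 3.3187 mol.
Reaction (3): CaCl2→NaCl ratio 3:6 ⇒ n(NaCl) = 6.6373 mol.
Mass of NaCl = 6.6373 × 58.44 = 387.89 g.

387.9 g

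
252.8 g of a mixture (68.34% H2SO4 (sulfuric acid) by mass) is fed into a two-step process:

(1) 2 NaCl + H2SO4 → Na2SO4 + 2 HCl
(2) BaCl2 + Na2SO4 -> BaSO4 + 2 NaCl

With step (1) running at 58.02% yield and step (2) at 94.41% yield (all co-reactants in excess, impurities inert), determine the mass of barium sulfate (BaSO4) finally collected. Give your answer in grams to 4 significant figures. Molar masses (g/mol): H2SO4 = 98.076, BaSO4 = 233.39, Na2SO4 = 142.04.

225.2 g

Pure H2SO4 = 252.8 × 0.6834 = 172.76 g.
n(H2SO4) = 172.76 / 98.076 = 1.7615 mol.
Step 1 (H2SO4:Na2SO4 = 1:1): theoretical n(Na2SO4) = 1.7615 mol; at 58.02% yield, n(Na2SO4) = 1.0220 mol.
Step 2 (Na2SO4:BaSO4 = 1:1): theoretical n(BaSO4) = 1.0220 mol, so theoretical mass = 1.0220 × 233.39 = 238.53 g.
At 94.41% yield, actual mass of BaSO4 = 238.53 × 0.9441 = 225.20 g.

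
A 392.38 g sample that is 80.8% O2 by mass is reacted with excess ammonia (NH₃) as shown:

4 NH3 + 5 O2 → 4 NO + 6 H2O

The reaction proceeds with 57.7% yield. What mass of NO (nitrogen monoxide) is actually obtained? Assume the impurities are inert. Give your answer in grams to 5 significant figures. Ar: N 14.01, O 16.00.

Pure O2 available = 392.38 g × 0.808 = 317.043 g.
M(O2) = 2(16.00) = 32.00 g/mol.
M(NO) = 14.01 + 16.00 = 30.01 g/mol.
n(O2) = 317.043 g / 32.00 g/mol = 9.90760 mol.
From the equation the O2:NO mole ratio is 5:4, so n(NO) = 9.90760 × 4/5 = 7.92608 mol.
Mass of NO = 7.92608 mol × 30.01 g/mol = 237.862 g.
Actual mass collected = 237.862 g × 0.577 = 137.246 g.

137.25 g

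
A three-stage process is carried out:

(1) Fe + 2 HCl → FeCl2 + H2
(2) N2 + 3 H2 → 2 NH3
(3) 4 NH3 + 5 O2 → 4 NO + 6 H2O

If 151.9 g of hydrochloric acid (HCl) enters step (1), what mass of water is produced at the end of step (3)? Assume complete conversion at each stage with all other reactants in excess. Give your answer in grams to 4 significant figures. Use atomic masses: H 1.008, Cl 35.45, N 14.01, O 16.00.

M(HCl) = 1.008 + 35.45 = 36.458 g/mol.
M(H2O) = 2(1.008) + 16.00 = 18.016 g/mol.
n(HCl) = 151.9 / 36.458 = 4.1664 mol.
Reaction (1): HCl→H2 ratio 2:1 ⇒ n(H2) = 2.0832 mol.
Reaction (2): H2→NH3 ratio 3:2 ⇒ n(NH3) = 1.3888 mol.
Reaction (3): NH3→H2O ratio 4:6 ⇒ n(H2O) = 2.0832 mol.
Mass of H2O = 2.0832 × 18.016 = 37.531 g.

37.53 g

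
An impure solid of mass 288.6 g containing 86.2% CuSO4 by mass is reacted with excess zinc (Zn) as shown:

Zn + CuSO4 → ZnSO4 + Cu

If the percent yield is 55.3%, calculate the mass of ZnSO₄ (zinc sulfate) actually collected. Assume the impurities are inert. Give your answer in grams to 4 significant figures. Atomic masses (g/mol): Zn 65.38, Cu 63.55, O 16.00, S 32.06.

139.1 g

Pure CuSO4 available = 288.6 g × 0.862 = 248.77 g.
M(CuSO4) = 63.55 + 32.06 + 4(16.00) = 159.61 g/mol.
M(ZnSO4) = 65.38 + 32.06 + 4(16.00) = 161.44 g/mol.
n(CuSO4) = 248.77 g / 159.61 g/mol = 1.5586 mol.
From the equation the CuSO4:ZnSO4 mole ratio is 1:1, so n(ZnSO4) = 1.5586 × 1/1 = 1.5586 mol.
Mass of ZnSO4 = 1.5586 mol × 161.44 g/mol = 251.63 g.
Actual mass collected = 251.63 g × 0.553 = 139.15 g.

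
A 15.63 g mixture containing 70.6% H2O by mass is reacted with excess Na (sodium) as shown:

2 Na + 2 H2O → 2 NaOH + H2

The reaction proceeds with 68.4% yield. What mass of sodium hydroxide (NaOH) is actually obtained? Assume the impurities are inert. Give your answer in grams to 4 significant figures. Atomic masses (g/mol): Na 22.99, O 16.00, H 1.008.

16.76 g

Pure H2O available = 15.63 g × 0.706 = 11.035 g.
M(H2O) = 2(1.008) + 16.00 = 18.016 g/mol.
M(NaOH) = 22.99 + 16.00 + 1.008 = 39.998 g/mol.
n(H2O) = 11.035 g / 18.016 g/mol = 0.61250 mol.
From the equation the H2O:NaOH mole ratio is 2:2, so n(NaOH) = 0.61250 × 2/2 = 0.61250 mol.
Mass of NaOH = 0.61250 mol × 39.998 g/mol = 24.499 g.
Actual mass collected = 24.499 g × 0.684 = 16.757 g.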